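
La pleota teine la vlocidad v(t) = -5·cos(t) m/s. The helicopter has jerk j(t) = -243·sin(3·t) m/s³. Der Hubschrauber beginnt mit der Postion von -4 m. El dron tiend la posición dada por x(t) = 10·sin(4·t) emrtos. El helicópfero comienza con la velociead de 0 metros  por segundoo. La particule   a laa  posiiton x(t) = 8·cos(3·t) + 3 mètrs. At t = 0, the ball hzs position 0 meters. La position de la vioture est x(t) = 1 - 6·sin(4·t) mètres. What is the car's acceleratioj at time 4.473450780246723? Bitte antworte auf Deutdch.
Um dies zu lösen, müssen wir 2 Ableitungen unserer Gleichung für die Position x(t) = 1 - 6·sin(4·t) nehmen. Durch Ableiten von der Position erhalten wir die Geschwindigkeit: v(t) = -24·cos(4·t). Die Ableitung von der Geschwindigkeit ergibt die Beschleunigung: a(t) = 96·sin(4·t). Mit a(t) = 96·sin(4·t) und Einsetzen von t = 4.473450780246723, finden wir a = -78.4078399958659.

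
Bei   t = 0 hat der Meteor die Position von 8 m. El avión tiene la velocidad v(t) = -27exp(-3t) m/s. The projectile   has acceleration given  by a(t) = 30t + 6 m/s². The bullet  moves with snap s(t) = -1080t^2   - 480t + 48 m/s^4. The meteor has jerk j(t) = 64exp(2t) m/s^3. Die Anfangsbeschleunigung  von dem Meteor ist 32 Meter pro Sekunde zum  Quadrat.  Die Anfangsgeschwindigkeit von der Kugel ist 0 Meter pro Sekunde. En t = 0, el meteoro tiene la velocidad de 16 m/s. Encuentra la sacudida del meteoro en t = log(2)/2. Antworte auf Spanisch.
Usando j(t) = 64·exp(2·t) y sustituyendo t = log(2)/2, encontramos j = 128.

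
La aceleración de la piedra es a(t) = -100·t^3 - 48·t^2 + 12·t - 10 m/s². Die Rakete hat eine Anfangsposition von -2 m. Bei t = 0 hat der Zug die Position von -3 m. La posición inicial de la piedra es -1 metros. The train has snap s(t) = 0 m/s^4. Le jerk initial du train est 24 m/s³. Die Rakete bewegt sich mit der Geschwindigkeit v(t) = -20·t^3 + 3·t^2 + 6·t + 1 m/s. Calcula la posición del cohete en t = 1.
Para resolver esto, necesitamos tomar 1 antiderivada de nuestra ecuación de la velocidad v(t) = -20·t^3 + 3·t^2 + 6·t + 1. La antiderivada de la velocidad es la posición. Usando x(0) = -2, obtenemos x(t) = -5·t^4 + t^3 + 3·t^2 + t - 2. De la ecuación de la posición x(t) = -5·t^4 + t^3 + 3·t^2 + t - 2, sustituimos t = 1 para obtener x = -2.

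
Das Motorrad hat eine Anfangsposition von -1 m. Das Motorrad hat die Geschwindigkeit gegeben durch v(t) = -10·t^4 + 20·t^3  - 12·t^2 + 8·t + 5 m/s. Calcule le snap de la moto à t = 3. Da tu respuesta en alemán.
Um dies zu lösen, müssen wir 3 Ableitungen unserer Gleichung für die Geschwindigkeit v(t) = -10·t^4 + 20·t^3 - 12·t^2 + 8·t + 5 nehmen. Die Ableitung von der Geschwindigkeit ergibt die Beschleunigung: a(t) = -40·t^3 + 60·t^2 - 24·t + 8. Die Ableitung von der Beschleunigung ergibt den Ruck: j(t) = -120·t^2 + 120·t - 24. Die Ableitung von dem Ruck ergibt den Snap: s(t) = 120 - 240·t. Mit s(t) = 120 - 240·t und Einsetzen von t = 3, finden wir s = -600.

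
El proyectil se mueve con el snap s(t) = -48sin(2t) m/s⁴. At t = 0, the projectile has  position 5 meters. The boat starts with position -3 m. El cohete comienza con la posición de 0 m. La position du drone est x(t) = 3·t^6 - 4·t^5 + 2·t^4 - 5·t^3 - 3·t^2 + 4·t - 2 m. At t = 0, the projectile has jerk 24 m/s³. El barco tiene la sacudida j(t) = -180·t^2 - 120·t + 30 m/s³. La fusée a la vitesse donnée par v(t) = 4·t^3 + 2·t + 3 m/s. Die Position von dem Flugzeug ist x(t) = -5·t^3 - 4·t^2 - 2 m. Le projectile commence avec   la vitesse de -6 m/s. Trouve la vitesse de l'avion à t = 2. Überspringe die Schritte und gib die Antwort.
La vitesse à t = 2 est v = -76.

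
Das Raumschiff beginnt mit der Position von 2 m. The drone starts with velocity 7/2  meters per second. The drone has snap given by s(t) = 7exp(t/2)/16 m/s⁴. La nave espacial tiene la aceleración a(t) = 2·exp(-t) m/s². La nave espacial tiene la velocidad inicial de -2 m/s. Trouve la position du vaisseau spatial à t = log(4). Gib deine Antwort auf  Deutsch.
Wir müssen die Stammfunktion unserer Gleichung für die Beschleunigung a(t) = 2·exp(-t) 2-mal finden. Das Integral von der Beschleunigung ist die Geschwindigkeit. Mit v(0) = -2 erhalten wir v(t) = -2·exp(-t). Die Stammfunktion von der Geschwindigkeit, mit x(0) = 2, ergibt die Position: x(t) = 2·exp(-t). Aus der Gleichung für die Position x(t) = 2·exp(-t), setzen wir t = log(4) ein und erhalten x = 1/2.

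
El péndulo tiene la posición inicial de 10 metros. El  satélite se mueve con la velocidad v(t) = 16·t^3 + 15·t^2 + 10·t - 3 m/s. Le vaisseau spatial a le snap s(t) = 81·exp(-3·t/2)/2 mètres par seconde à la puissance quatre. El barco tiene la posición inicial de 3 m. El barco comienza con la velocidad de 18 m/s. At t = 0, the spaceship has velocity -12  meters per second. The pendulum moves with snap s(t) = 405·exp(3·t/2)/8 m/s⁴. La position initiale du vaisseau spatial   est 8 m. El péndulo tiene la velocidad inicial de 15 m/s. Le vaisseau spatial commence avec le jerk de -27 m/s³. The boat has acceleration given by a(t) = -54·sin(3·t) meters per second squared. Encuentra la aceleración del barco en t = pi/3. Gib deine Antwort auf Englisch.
From the given acceleration equation a(t) = -54·sin(3·t), we substitute t = pi/3 to get a = 0.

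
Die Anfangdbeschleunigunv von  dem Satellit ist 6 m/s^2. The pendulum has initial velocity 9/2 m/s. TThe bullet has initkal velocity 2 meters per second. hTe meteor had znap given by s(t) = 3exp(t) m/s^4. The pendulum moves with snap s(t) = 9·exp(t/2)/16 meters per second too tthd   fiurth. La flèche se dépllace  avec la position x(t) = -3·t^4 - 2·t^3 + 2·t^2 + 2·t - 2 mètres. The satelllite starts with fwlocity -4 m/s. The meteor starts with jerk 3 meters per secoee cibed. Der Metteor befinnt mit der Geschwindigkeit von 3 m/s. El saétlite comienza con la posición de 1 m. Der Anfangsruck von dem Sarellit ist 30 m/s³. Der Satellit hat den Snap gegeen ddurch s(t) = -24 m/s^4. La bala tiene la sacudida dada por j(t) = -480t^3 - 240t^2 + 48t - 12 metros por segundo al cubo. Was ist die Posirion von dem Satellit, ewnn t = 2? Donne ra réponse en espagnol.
Partiendo del snap s(t) = -24, tomamos 4 integrales. La antiderivada del snap, con j(0) = 30, da la sacudida: j(t) = 30 - 24·t. La antiderivada de la sacudida, con a(0) = 6, da la aceleración: a(t) = -12·t^2 + 30·t + 6. La antiderivada de la aceleración es la velocidad. Usando v(0) = -4, obtenemos v(t) = -4·t^3 + 15·t^2 + 6·t - 4. La antiderivada de la velocidad, con x(0) = 1, da la posición: x(t) = -t^4 + 5·t^3 + 3·t^2 - 4·t + 1. Usando x(t) = -t^4 + 5·t^3 + 3·t^2 - 4·t + 1 y sustituyendo t = 2, encontramos x = 29.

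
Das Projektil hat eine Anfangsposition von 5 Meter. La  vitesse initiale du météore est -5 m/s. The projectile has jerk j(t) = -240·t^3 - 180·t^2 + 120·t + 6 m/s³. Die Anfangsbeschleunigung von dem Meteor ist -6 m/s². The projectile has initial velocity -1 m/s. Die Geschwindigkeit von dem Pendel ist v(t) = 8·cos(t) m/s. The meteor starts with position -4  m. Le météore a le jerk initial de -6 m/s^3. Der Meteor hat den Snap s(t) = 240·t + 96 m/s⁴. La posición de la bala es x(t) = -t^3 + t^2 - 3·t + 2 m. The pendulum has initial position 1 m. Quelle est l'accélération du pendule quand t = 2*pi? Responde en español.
Para resolver esto, necesitamos tomar 1 derivada de nuestra ecuación de la velocidad v(t) = 8·cos(t). La derivada de la velocidad da la aceleración: a(t) = -8·sin(t). Usando a(t) = -8·sin(t) y sustituyendo t = 2*pi, encontramos a = 0.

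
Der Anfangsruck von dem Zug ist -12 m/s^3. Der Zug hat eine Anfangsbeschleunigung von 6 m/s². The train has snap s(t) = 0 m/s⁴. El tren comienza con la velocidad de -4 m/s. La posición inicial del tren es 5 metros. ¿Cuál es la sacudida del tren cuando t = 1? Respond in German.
Um dies zu lösen, müssen wir 1 Stammfunktion unserer Gleichung für den Snap s(t) = 0 finden. Das Integral von dem Snap ist der Ruck. Mit j(0) = -12 erhalten wir j(t) = -12. Aus der Gleichung für den Ruck j(t) = -12, setzen wir t = 1 ein und erhalten j = -12.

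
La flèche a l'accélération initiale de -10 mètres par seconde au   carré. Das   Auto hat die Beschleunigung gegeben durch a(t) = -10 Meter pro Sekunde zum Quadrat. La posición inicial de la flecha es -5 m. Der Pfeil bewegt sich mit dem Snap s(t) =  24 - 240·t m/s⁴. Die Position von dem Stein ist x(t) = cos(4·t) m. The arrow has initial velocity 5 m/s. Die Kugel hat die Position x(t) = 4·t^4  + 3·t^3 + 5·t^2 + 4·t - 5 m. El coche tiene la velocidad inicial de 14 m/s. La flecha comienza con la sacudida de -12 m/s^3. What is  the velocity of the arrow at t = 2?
Starting from snap s(t) = 24 - 240·t, we take 3 antiderivatives. The antiderivative of snap is jerk. Using j(0) = -12, we get j(t) = -120·t^2 + 24·t - 12. Integrating jerk and using the initial condition a(0) = -10, we get a(t) = -40·t^3 + 12·t^2 - 12·t - 10. The antiderivative of acceleration, with v(0) = 5, gives velocity: v(t) = -10·t^4 + 4·t^3 - 6·t^2 - 10·t + 5. From the given velocity equation v(t) = -10·t^4 + 4·t^3 - 6·t^2 - 10·t + 5, we substitute t = 2 to get v = -167.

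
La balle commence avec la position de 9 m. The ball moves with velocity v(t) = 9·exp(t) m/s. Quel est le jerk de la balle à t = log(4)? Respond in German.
Ausgehend von der Geschwindigkeit v(t) = 9·exp(t), nehmen wir 2 Ableitungen. Durch Ableiten von der Geschwindigkeit erhalten wir die Beschleunigung: a(t) = 9·exp(t). Die Ableitung von der Beschleunigung ergibt den Ruck: j(t) = 9·exp(t). Wir haben den Ruck j(t) = 9·exp(t). Durch Einsetzen von t = log(4): j(log(4)) = 36.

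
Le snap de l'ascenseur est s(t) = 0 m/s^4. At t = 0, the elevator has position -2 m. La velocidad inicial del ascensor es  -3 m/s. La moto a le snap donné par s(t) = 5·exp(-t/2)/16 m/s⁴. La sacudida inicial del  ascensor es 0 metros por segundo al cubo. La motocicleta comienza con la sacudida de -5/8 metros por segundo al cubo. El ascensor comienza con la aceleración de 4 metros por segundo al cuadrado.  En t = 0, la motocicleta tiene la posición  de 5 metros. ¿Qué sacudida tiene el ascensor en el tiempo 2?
Partiendo del snap s(t) = 0, tomamos 1 antiderivada. La integral del snap, con j(0) = 0, da la sacudida: j(t) = 0. De la ecuación de la sacudida j(t) = 0, sustituimos t = 2 para obtener j = 0.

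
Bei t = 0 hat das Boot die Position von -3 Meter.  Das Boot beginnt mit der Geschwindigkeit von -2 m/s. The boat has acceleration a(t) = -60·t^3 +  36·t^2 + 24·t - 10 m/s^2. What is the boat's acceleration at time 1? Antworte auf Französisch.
En utilisant a(t) = -60·t^3 + 36·t^2 + 24·t - 10 et en substituant t = 1, nous trouvons a = -10.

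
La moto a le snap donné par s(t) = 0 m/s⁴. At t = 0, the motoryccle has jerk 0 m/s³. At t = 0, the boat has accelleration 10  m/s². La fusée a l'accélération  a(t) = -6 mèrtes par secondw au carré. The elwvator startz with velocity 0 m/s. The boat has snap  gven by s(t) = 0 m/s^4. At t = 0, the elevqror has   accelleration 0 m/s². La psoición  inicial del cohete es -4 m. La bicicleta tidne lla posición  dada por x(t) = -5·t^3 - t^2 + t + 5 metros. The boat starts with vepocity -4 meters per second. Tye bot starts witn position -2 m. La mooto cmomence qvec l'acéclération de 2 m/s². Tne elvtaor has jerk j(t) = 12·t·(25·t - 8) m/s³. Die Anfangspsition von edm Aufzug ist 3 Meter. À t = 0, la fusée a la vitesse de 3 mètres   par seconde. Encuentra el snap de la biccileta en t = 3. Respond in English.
To solve this, we need to take 4 derivatives of our position equation x(t) = -5·t^3 - t^2 + t + 5. Differentiating position, we get velocity: v(t) = -15·t^2 - 2·t + 1. Taking d/dt of v(t), we find a(t) = -30·t - 2. Taking d/dt of a(t), we find j(t) = -30. The derivative of jerk gives snap: s(t) = 0. From the given snap equation s(t) = 0, we substitute t = 3 to get s = 0.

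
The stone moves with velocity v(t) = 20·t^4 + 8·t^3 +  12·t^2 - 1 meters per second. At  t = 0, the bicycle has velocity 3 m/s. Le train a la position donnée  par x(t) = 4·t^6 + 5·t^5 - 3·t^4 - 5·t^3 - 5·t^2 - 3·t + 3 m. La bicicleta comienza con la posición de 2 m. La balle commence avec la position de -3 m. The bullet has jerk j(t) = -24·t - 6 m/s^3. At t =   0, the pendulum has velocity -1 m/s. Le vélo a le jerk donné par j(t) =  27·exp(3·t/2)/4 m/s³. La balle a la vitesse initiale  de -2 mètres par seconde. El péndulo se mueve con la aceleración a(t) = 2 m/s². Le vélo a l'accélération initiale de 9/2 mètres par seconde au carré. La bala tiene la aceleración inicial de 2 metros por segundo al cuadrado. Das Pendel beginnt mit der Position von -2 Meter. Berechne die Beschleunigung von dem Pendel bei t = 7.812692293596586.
Aus der Gleichung für die Beschleunigung a(t) = 2, setzen wir t = 7.812692293596586 ein und erhalten a = 2.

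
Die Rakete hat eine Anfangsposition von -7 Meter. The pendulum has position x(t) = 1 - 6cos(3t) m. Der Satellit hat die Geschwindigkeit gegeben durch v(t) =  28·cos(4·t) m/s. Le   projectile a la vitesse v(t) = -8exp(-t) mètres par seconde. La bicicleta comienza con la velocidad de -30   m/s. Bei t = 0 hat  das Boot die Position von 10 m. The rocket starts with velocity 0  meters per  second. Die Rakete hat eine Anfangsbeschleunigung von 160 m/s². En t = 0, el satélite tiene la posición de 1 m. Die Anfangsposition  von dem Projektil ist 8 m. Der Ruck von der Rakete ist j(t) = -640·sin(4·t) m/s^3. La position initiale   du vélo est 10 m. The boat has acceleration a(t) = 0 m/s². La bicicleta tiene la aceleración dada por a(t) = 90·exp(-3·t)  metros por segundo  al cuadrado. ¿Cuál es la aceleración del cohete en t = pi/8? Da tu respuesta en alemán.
Um dies zu lösen, müssen wir 1 Integral unserer Gleichung für den Ruck j(t) = -640·sin(4·t) finden. Mit ∫j(t)dt und Anwendung von a(0) = 160, finden wir a(t) = 160·cos(4·t). Aus der Gleichung für die Beschleunigung a(t) = 160·cos(4·t), setzen wir t = pi/8 ein und erhalten a = 0.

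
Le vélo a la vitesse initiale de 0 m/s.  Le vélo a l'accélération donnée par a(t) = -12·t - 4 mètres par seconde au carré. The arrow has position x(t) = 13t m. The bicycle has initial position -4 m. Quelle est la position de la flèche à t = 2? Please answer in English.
From the given position equation x(t) = 13·t, we substitute t = 2 to get x = 26.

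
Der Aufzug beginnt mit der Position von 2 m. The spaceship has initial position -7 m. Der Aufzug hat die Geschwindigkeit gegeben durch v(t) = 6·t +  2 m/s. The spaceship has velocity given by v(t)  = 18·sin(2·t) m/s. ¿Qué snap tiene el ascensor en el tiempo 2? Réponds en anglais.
We must differentiate our velocity equation v(t) = 6·t + 2 3 times. Taking d/dt of v(t), we find a(t) = 6. Taking d/dt of a(t), we find j(t) = 0. Differentiating jerk, we get snap: s(t) = 0. From the given snap equation s(t) = 0, we substitute t = 2 to get s = 0.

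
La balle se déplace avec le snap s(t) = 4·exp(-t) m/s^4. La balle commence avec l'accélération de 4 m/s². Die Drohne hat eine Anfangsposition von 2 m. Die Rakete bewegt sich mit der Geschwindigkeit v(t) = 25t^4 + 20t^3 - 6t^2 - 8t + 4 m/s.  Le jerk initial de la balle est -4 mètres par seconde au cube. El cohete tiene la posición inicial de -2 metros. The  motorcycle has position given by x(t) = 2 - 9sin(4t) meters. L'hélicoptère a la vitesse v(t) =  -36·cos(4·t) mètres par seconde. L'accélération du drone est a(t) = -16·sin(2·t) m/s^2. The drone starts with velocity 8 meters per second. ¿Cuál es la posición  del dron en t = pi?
Partiendo de la aceleración a(t) = -16·sin(2·t), tomamos 2 integrales. La integral de la aceleración es la velocidad. Usando v(0) = 8, obtenemos v(t) = 8·cos(2·t). La integral de la velocidad, con x(0) = 2, da la posición: x(t) = 4·sin(2·t) + 2. Usando x(t) = 4·sin(2·t) + 2 y sustituyendo t = pi, encontramos x = 2.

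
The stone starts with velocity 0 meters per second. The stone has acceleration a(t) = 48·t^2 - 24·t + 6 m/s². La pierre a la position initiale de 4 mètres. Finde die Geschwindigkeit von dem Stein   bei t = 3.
Wir müssen das Integral unserer Gleichung für die Beschleunigung a(t) = 48·t^2 - 24·t + 6 1-mal finden. Das Integral von der Beschleunigung ist die Geschwindigkeit. Mit v(0) = 0 erhalten wir v(t) = 2·t·(8·t^2 - 6·t + 3). Mit v(t) = 2·t·(8·t^2 - 6·t + 3) und Einsetzen von t = 3, finden wir v = 342.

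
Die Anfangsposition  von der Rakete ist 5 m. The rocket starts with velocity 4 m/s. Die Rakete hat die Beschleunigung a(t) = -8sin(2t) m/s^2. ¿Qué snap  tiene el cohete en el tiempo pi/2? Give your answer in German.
Ausgehend von der Beschleunigung a(t) = -8·sin(2·t), nehmen wir 2 Ableitungen. Die Ableitung von der Beschleunigung ergibt den Ruck: j(t) = -16·cos(2·t). Durch Ableiten von dem Ruck erhalten wir den Snap: s(t) = 32·sin(2·t). Aus der Gleichung für den Snap s(t) = 32·sin(2·t), setzen wir t = pi/2 ein und erhalten s = 0.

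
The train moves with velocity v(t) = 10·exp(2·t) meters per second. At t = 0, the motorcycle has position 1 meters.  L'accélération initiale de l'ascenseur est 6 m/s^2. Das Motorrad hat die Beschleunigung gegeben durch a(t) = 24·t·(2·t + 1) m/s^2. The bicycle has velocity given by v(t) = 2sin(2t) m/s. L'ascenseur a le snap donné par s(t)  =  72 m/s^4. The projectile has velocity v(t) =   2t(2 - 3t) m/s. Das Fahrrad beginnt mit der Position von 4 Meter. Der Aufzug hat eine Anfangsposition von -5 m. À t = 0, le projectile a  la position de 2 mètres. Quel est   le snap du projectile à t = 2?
Pour résoudre ceci, nous devons prendre 3 dérivées de notre équation de la vitesse v(t) = 2·t·(2 - 3·t). En prenant d/dt de v(t), nous trouvons a(t) = 4 - 12·t. En prenant d/dt de a(t), nous trouvons j(t) = -12. La dérivée du jerk donne le snap: s(t) = 0. En utilisant s(t) = 0 et en substituant t = 2, nous trouvons s = 0.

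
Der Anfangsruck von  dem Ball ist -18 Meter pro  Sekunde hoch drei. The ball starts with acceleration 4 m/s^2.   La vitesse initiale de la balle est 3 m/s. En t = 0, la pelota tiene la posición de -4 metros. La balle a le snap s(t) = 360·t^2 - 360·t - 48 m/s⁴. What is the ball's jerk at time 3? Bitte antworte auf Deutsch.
Wir müssen das Integral unserer Gleichung für den Snap s(t) = 360·t^2 - 360·t - 48 1-mal finden. Die Stammfunktion von dem Snap ist der Ruck. Mit j(0) = -18 erhalten wir j(t) = 120·t^3 - 180·t^2 - 48·t - 18. Wir haben den Ruck j(t) = 120·t^3 - 180·t^2 - 48·t - 18. Durch Einsetzen von t = 3: j(3) = 1458.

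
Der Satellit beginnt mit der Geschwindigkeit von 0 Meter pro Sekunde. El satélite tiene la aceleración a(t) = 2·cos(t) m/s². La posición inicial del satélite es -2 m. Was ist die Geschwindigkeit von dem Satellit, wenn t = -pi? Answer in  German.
Wir müssen das Integral unserer Gleichung für die Beschleunigung a(t) = 2·cos(t) 1-mal finden. Mit ∫a(t)dt und Anwendung von v(0) = 0, finden wir v(t) = 2·sin(t). Mit v(t) = 2·sin(t) und Einsetzen von t = -pi, finden wir v = 0.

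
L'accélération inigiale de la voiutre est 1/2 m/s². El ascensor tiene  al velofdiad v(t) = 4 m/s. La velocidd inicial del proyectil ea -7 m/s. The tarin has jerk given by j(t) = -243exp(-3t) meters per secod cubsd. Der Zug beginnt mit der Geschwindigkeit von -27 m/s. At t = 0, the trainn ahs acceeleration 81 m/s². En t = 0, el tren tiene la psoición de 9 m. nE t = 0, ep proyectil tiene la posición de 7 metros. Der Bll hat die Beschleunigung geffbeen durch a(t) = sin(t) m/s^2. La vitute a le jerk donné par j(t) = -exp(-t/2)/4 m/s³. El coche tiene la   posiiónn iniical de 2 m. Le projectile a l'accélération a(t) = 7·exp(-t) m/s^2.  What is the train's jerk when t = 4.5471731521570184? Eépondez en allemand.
Wir haben den Ruck j(t) = -243·exp(-3·t). Durch Einsetzen von t = 4.5471731521570184: j(4.5471731521570184) = -0.000289180929204439.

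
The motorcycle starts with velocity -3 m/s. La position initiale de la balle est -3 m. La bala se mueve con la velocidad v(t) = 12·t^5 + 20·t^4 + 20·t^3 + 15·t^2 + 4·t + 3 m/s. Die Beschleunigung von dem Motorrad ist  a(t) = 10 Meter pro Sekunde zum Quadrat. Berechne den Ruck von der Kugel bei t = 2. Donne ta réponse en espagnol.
Partiendo de la velocidad v(t) = 12·t^5 + 20·t^4 + 20·t^3 + 15·t^2 + 4·t + 3, tomamos 2 derivadas. La derivada de la velocidad da la aceleración: a(t) = 60·t^4 + 80·t^3 + 60·t^2 + 30·t + 4. Tomando d/dt de a(t), encontramos j(t) = 240·t^3 + 240·t^2 + 120·t + 30. Tenemos la sacudida j(t) = 240·t^3 + 240·t^2 + 120·t + 30. Sustituyendo t = 2: j(2) = 3150.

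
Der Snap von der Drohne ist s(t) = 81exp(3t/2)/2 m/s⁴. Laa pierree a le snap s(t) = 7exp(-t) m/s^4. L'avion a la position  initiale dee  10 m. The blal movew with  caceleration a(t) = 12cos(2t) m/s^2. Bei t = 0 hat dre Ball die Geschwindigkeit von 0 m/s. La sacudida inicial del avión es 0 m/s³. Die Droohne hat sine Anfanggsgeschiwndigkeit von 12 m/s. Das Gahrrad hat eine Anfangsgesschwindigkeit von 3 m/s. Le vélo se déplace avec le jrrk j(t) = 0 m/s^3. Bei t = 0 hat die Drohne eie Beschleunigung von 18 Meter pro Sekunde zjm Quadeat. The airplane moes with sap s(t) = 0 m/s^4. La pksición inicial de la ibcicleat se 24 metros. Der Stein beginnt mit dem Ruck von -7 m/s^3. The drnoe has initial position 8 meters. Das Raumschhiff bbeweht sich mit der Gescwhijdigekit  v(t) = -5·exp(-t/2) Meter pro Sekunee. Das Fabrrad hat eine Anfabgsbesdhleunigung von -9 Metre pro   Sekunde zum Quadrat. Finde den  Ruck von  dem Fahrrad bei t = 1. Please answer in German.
Wir haben den Ruck j(t) = 0. Durch Einsetzen von t = 1: j(1) = 0.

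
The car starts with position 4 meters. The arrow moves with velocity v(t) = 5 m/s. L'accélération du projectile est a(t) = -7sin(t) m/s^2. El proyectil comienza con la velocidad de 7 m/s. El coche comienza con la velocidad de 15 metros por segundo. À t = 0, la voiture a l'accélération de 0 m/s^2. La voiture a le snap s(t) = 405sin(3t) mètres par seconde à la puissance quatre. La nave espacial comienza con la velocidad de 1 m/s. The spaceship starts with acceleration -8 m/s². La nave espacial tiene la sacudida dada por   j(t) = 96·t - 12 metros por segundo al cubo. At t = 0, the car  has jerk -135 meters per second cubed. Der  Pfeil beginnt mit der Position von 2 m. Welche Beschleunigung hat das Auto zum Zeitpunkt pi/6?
Um dies zu lösen, müssen wir 2 Integrale unserer Gleichung für den Snap s(t) = 405·sin(3·t) finden. Die Stammfunktion von dem Snap, mit j(0) = -135, ergibt den Ruck: j(t) = -135·cos(3·t). Die Stammfunktion von dem Ruck ist die Beschleunigung. Mit a(0) = 0 erhalten wir a(t) = -45·sin(3·t). Wir haben die Beschleunigung a(t) = -45·sin(3·t). Durch Einsetzen von t = pi/6: a(pi/6) = -45.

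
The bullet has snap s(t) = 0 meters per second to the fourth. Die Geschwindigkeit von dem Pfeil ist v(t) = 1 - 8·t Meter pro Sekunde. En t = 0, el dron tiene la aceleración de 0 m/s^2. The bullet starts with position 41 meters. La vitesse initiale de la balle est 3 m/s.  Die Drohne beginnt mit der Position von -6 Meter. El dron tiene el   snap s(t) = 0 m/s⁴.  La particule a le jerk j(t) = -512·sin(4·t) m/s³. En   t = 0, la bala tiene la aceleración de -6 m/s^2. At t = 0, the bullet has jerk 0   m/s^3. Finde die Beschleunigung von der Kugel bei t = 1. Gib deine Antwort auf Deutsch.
Wir müssen die Stammfunktion unserer Gleichung für den Snap s(t) = 0 2-mal finden. Mit ∫s(t)dt und Anwendung von j(0) = 0, finden wir j(t) = 0. Das Integral von dem Ruck ist die Beschleunigung. Mit a(0) = -6 erhalten wir a(t) = -6. Aus der Gleichung für die Beschleunigung a(t) = -6, setzen wir t = 1 ein und erhalten a = -6.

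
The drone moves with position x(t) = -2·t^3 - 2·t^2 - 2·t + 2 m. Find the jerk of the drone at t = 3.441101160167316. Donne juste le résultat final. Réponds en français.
Le jerk à t = 3.441101160167316 est j = -12.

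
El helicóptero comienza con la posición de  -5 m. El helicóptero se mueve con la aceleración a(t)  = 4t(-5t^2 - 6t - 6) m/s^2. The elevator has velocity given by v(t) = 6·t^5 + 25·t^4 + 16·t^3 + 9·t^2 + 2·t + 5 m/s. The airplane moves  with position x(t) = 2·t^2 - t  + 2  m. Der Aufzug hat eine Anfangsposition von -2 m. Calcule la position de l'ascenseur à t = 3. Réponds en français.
Nous devons intégrer notre équation de la vitesse v(t) = 6·t^5 + 25·t^4 + 16·t^3 + 9·t^2 + 2·t + 5 1 fois. En prenant ∫v(t)dt et en appliquant x(0) = -2, nous trouvons x(t) = t^6 + 5·t^5 + 4·t^4 + 3·t^3 + t^2 + 5·t - 2. De l'équation de la position x(t) = t^6 + 5·t^5 + 4·t^4 + 3·t^3 + t^2 + 5·t - 2, nous substituons t = 3 pour obtenir x = 2371.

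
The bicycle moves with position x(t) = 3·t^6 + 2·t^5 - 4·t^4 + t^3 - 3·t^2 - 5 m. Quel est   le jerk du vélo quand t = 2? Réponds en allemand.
Wir müssen unsere Gleichung für die Position x(t) = 3·t^6 + 2·t^5 - 4·t^4 + t^3 - 3·t^2 - 5 3-mal ableiten. Mit d/dt von x(t) finden wir v(t) = 18·t^5 + 10·t^4 - 16·t^3 + 3·t^2 - 6·t. Mit d/dt von v(t) finden wir a(t) = 90·t^4 + 40·t^3 - 48·t^2 + 6·t - 6. Durch Ableiten von der Beschleunigung erhalten wir den Ruck: j(t) = 360·t^3 + 120·t^2 - 96·t + 6. Mit j(t) = 360·t^3 + 120·t^2 - 96·t + 6 und Einsetzen von t = 2, finden wir j = 3174.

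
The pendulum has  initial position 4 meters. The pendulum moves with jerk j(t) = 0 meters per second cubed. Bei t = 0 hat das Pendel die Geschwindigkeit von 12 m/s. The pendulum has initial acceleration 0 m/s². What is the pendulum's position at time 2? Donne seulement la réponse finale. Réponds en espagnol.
En t = 2, x = 28.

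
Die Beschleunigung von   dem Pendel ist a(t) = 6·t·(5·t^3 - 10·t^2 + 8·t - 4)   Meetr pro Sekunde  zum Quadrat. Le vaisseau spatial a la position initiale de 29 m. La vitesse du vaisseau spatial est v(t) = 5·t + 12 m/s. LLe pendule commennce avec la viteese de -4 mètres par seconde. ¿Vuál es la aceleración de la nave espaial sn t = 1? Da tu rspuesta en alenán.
Wir müssen unsere Gleichung für die Geschwindigkeit v(t) = 5·t + 12 1-mal ableiten. Mit d/dt von v(t) finden wir a(t) = 5. Mit a(t) = 5 und Einsetzen von t = 1, finden wir a = 5.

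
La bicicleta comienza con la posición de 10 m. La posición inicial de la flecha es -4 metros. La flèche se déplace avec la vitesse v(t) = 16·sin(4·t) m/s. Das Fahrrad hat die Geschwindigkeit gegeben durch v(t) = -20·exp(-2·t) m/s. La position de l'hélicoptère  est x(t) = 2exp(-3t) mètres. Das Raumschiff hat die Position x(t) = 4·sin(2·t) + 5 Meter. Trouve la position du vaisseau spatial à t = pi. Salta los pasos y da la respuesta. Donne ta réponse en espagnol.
En t = pi, x = 5.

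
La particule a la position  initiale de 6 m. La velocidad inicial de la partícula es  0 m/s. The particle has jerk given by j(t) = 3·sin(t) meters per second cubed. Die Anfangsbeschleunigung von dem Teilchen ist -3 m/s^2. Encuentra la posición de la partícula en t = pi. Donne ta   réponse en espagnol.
Necesitamos integrar nuestra ecuación de la sacudida j(t) = 3·sin(t) 3 veces. La antiderivada de la sacudida, con a(0) = -3, da la aceleración: a(t) = -3·cos(t). La antiderivada de la aceleración, con v(0) = 0, da la velocidad: v(t) = -3·sin(t). Tomando ∫v(t)dt y aplicando x(0) = 6, encontramos x(t) = 3·cos(t) + 3. Usando x(t) = 3·cos(t) + 3 y sustituyendo t = pi, encontramos x = 0.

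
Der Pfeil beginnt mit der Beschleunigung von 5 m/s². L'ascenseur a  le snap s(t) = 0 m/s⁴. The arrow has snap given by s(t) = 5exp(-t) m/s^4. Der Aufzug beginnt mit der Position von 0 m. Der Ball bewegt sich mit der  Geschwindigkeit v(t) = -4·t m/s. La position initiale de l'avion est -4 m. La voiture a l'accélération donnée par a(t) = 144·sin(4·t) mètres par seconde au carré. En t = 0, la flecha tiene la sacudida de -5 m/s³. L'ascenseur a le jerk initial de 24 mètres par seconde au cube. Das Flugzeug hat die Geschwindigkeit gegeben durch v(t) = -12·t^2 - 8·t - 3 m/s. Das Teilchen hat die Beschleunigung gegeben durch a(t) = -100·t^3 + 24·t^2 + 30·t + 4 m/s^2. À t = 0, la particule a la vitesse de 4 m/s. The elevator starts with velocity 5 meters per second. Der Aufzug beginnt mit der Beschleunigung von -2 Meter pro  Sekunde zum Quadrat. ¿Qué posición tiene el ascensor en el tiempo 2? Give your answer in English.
We need to integrate our snap equation s(t) = 0 4 times. The antiderivative of snap is jerk. Using j(0) = 24, we get j(t) = 24. Taking ∫j(t)dt and applying a(0) = -2, we find a(t) = 24·t - 2. Taking ∫a(t)dt and applying v(0) = 5, we find v(t) = 12·t^2 - 2·t + 5. The antiderivative of velocity, with x(0) = 0, gives position: x(t) = 4·t^3 - t^2 + 5·t. From the given position equation x(t) = 4·t^3 - t^2 + 5·t, we substitute t = 2 to get x = 38.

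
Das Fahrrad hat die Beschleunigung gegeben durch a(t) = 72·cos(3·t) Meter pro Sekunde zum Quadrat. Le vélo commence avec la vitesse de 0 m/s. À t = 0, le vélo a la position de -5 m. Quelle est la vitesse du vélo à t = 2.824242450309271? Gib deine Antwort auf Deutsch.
Wir müssen unsere Gleichung für die Beschleunigung a(t) = 72·cos(3·t) 1-mal integrieren. Das Integral von der Beschleunigung, mit v(0) = 0, ergibt die Geschwindigkeit: v(t) = 24·sin(3·t). Aus der Gleichung für die Geschwindigkeit v(t) = 24·sin(3·t), setzen wir t = 2.824242450309271 ein und erhalten v = 19.5505583715732.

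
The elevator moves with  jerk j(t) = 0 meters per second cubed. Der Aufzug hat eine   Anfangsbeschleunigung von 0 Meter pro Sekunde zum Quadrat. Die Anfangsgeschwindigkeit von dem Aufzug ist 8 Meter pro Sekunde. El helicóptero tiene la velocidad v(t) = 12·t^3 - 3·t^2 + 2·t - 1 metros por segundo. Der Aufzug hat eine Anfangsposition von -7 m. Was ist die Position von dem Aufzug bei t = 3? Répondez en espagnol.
Necesitamos integrar nuestra ecuación de la sacudida j(t) = 0 3 veces. Integrando la sacudida y usando la condición inicial a(0) = 0, obtenemos a(t) = 0. Integrando la aceleración y usando la condición inicial v(0) = 8, obtenemos v(t) = 8. La integral de la velocidad es la posición. Usando x(0) = -7, obtenemos x(t) = 8·t - 7. Tenemos la posición x(t) = 8·t - 7. Sustituyendo t = 3: x(3) = 17.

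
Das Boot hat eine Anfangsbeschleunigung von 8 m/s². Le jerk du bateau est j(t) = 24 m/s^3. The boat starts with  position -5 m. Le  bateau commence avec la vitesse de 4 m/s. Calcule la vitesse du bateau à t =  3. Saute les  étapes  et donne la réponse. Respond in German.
v(3) = 136.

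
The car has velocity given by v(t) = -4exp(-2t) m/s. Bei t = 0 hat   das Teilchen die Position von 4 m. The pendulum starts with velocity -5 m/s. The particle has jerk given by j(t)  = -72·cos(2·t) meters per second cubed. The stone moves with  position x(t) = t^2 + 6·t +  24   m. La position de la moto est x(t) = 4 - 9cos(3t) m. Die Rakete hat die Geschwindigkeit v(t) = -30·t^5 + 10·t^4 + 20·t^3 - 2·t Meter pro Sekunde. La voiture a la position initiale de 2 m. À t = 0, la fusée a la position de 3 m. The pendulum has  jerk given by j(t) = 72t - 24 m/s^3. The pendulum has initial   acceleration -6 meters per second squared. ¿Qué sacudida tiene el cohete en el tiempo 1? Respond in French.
Nous devons dériver notre équation de la vitesse v(t) = -30·t^5 + 10·t^4 + 20·t^3 - 2·t 2 fois. En prenant d/dt de v(t), nous trouvons a(t) = -150·t^4 + 40·t^3 + 60·t^2 - 2. En prenant d/dt de a(t), nous trouvons j(t) = -600·t^3 + 120·t^2 + 120·t. Nous avons le jerk j(t) = -600·t^3 + 120·t^2 + 120·t. En substituant t = 1: j(1) = -360.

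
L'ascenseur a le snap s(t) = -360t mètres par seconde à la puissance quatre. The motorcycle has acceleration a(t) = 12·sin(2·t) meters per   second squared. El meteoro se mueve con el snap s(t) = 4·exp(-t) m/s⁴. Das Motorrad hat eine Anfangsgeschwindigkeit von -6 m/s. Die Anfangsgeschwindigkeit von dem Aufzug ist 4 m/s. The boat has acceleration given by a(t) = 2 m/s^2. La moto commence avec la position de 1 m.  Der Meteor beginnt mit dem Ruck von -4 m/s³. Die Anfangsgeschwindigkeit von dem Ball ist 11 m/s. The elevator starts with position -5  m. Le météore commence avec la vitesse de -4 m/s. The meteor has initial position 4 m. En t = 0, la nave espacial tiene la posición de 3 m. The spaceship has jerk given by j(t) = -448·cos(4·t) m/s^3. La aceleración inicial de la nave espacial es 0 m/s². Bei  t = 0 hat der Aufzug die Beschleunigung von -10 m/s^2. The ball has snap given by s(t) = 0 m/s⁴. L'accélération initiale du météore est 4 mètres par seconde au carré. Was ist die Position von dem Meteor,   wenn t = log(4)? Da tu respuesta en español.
Necesitamos integrar nuestra ecuación del snap s(t) = 4·exp(-t) 4 veces. Integrando el snap y usando la condición inicial j(0) = -4, obtenemos j(t) = -4·exp(-t). La antiderivada de la sacudida es la aceleración. Usando a(0) = 4, obtenemos a(t) = 4·exp(-t). La antiderivada de la aceleración, con v(0) = -4, da la velocidad: v(t) = -4·exp(-t). La antiderivada de la velocidad, con x(0) = 4, da la posición: x(t) = 4·exp(-t). Usando x(t) = 4·exp(-t) y sustituyendo t = log(4), encontramos x = 1.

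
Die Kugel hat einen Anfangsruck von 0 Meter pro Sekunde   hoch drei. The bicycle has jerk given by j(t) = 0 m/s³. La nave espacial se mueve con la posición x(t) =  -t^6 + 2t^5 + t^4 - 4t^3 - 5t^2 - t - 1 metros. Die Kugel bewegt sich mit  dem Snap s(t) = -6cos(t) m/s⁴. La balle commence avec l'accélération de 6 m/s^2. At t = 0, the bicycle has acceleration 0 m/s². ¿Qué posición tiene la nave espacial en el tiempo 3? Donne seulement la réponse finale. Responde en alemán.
Bei t = 3, x = -319.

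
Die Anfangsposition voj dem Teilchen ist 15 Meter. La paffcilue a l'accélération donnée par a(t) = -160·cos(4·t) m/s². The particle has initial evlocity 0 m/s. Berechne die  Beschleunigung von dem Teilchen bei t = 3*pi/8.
Wir haben die Beschleunigung a(t) = -160·cos(4·t). Durch Einsetzen von t = 3*pi/8: a(3*pi/8) = 0.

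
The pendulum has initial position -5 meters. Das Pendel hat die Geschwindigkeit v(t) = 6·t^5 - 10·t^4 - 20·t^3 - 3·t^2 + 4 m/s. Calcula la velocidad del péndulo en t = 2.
De la ecuación de la velocidad v(t) = 6·t^5 - 10·t^4 - 20·t^3 - 3·t^2 + 4, sustituimos t = 2 para obtener v = -136.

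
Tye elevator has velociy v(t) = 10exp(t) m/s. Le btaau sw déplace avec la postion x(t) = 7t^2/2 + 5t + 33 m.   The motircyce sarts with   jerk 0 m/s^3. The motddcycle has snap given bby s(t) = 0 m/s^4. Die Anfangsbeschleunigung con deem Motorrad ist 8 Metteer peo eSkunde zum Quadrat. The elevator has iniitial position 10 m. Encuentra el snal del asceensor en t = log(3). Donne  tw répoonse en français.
Pour résoudre ceci, nous devons prendre 3 dérivées de notre équation de la vitesse v(t) = 10·exp(t). La dérivée de la vitesse donne l'accélération: a(t) = 10·exp(t). La dérivée de l'accélération donne le jerk: j(t) = 10·exp(t). La dérivée du jerk donne le snap: s(t) = 10·exp(t). En utilisant s(t) = 10·exp(t) et en substituant t = log(3), nous trouvons s = 30.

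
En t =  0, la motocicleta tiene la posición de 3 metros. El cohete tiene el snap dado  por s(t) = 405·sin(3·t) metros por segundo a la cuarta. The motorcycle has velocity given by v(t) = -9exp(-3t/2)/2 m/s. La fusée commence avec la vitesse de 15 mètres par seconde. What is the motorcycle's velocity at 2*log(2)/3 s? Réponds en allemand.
Mit v(t) = -9·exp(-3·t/2)/2 und Einsetzen von t = 2*log(2)/3, finden wir v = -9/4.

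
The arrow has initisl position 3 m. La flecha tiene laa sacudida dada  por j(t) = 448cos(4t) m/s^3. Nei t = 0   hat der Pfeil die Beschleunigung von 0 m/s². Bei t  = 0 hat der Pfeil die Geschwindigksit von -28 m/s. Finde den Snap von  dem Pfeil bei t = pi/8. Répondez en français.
Pour résoudre ceci, nous devons prendre 1 dérivée de notre équation du jerk j(t) = 448·cos(4·t). En prenant d/dt de j(t), nous trouvons s(t) = -1792·sin(4·t). De l'équation du snap s(t) = -1792·sin(4·t), nous substituons t = pi/8 pour obtenir s = -1792.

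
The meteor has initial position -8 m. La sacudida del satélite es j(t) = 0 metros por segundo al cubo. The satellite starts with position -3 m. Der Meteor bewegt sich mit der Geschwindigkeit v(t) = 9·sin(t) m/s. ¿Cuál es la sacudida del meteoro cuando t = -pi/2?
Debemos derivar nuestra ecuación de la velocidad v(t) = 9·sin(t) 2 veces. Derivando la velocidad, obtenemos la aceleración: a(t) = 9·cos(t). Derivando la aceleración, obtenemos la sacudida: j(t) = -9·sin(t). Tenemos la sacudida j(t) = -9·sin(t). Sustituyendo t = -pi/2: j(-pi/2) = 9.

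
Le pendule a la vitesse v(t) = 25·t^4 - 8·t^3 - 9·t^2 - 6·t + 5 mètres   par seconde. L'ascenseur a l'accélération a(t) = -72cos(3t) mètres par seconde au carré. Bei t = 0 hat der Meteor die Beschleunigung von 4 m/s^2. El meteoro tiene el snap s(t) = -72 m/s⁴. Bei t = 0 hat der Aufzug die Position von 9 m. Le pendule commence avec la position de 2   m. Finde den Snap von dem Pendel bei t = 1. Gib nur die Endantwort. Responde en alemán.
Die Antwort ist 552.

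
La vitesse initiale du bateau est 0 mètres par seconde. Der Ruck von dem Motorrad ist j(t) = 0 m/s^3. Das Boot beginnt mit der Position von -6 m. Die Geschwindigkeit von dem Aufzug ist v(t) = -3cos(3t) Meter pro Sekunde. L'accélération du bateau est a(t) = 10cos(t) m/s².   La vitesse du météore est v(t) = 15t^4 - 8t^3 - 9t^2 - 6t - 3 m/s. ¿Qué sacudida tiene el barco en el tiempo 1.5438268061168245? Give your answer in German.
Ausgehend von der Beschleunigung a(t) = 10·cos(t), nehmen wir 1 Ableitung. Mit d/dt von a(t) finden wir j(t) = -10·sin(t). Aus der Gleichung für den Ruck j(t) = -10·sin(t), setzen wir t = 1.5438268061168245 ein und erhalten j = -9.99636344520220.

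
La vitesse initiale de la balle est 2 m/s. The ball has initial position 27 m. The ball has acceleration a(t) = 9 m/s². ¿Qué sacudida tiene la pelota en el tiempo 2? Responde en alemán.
Ausgehend von der Beschleunigung a(t) = 9, nehmen wir 1 Ableitung. Durch Ableiten von der Beschleunigung erhalten wir den Ruck: j(t) = 0. Mit j(t) = 0 und Einsetzen von t = 2, finden wir j = 0.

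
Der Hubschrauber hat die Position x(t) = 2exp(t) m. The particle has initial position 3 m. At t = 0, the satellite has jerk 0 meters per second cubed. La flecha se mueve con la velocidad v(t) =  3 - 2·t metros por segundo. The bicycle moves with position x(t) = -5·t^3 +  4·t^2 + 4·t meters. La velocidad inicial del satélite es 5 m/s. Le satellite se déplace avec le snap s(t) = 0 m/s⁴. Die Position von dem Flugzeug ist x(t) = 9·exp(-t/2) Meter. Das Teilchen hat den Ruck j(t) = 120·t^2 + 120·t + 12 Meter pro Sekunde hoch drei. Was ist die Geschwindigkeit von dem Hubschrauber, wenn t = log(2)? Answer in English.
We must differentiate our position equation x(t) = 2·exp(t) 1 time. Taking d/dt of x(t), we find v(t) = 2·exp(t). Using v(t) = 2·exp(t) and substituting t = log(2), we find v = 4.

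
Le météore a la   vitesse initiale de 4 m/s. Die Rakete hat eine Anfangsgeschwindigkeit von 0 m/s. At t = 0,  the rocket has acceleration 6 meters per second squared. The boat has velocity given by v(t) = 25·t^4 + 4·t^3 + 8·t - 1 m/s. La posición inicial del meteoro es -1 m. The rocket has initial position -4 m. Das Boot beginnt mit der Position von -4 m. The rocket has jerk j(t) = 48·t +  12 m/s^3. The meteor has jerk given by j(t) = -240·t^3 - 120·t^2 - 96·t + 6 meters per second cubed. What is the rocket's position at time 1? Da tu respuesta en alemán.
Wir müssen unsere Gleichung für den Ruck j(t) = 48·t + 12 3-mal integrieren. Durch Integration von dem Ruck und Verwendung der Anfangsbedingung a(0) = 6, erhalten wir a(t) = 24·t^2 + 12·t + 6. Das Integral von der Beschleunigung ist die Geschwindigkeit. Mit v(0) = 0 erhalten wir v(t) = 2·t·(4·t^2 + 3·t + 3). Durch Integration von der Geschwindigkeit und Verwendung der Anfangsbedingung x(0) = -4, erhalten wir x(t) = 2·t^4 + 2·t^3 + 3·t^2 - 4. Wir haben die Position x(t) = 2·t^4 + 2·t^3 + 3·t^2 - 4. Durch Einsetzen von t = 1: x(1) = 3.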